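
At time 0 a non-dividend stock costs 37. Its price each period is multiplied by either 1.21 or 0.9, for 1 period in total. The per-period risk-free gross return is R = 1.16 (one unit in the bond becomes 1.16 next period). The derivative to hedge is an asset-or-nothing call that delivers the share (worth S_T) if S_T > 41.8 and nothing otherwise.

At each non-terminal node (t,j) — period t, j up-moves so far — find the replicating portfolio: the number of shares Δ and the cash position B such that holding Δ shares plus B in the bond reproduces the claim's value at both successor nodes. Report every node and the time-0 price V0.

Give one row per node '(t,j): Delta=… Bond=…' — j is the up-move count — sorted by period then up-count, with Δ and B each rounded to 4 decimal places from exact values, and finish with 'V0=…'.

Since d<R<u, set p* = (R−d)/(u−d) = 0.8387; price each node as the discounted p*-expectation of its children.
Terminal values V(1,·): V(1,0)=0.0000, V(1,1)=44.7700
(0,0): S=37.0000. Δ = (V_up−V_dn)/(S_up−S_dn) = (44.7700−0.0000)/(44.7700−33.3000) = 3.9032. V = [p*·44.7700 + (1−p*)·0.0000]/1.16 = 32.3699. B = V − Δ·S = -112.0495.
Self-financing check: at every node Δ·S+B equals the discounted successor values.

(0,0): Delta=3.9032 Bond=-112.0495
V0=32.3699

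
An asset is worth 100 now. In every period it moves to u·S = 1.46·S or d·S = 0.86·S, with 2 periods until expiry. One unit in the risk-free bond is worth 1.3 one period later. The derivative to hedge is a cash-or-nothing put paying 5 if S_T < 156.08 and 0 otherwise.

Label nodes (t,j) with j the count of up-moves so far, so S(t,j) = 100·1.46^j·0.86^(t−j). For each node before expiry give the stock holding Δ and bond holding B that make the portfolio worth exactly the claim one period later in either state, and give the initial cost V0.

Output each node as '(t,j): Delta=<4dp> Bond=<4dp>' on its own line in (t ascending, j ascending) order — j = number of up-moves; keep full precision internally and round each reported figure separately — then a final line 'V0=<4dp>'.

The replicating-portfolio and risk-neutral prices coincide; use p* = (1.3−0.86)/(1.46−0.86) = 0.7333 for the latter.
Payoff layer (t=2): V(2,0)=5.0000, V(2,1)=5.0000, V(2,2)=0.0000
(1,0): S=86.0000. Δ = (V_up−V_dn)/(S_up−S_dn) = (5.0000−5.0000)/(125.5600−73.9600) = 0.0000. V = [p*·5.0000 + (1−p*)·5.0000]/1.3 = 3.8462. B = V − Δ·S = 3.8462.
(1,1): S=146.0000. Δ = (V_up−V_dn)/(S_up−S_dn) = (0.0000−5.0000)/(213.1600−125.5600) = -0.0571. V = [p*·0.0000 + (1−p*)·5.0000]/1.3 = 1.0256. B = V − Δ·S = 9.3590.
(0,0): S=100.0000. Δ = (V_up−V_dn)/(S_up−S_dn) = (1.0256−3.8462)/(146.0000−86.0000) = -0.0470. V = [p*·1.0256 + (1−p*)·3.8462]/1.3 = 1.3675. B = V − Δ·S = 6.0684.
The time-0 hedge costs 1.3675, which is the no-arbitrage price.

(0,0): Delta=-0.0470 Bond=6.0684
(1,0): Delta=0.0000 Bond=3.8462
(1,1): Delta=-0.0571 Bond=9.3590
V0=1.3675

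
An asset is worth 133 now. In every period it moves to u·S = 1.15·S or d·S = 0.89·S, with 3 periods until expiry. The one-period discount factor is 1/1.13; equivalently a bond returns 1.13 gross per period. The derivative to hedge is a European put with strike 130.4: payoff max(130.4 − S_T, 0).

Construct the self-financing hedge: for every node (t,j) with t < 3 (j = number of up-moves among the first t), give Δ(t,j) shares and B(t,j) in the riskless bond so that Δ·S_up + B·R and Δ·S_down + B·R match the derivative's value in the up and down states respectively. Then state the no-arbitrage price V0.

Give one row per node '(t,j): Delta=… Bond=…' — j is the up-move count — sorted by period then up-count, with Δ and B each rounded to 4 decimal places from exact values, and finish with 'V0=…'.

Risk-neutral probability p* = (R−d)/(u−d) = (1.13−0.89)/(1.15−0.89) = 0.9231.
Payoff layer (t=3): V(3,0)=36.6391, V(3,1)=9.2483, V(3,2)=0.0000, V(3,3)=0.0000
  t=2,j=0: stock 105.3493 → up 121.1517 (V=9.2483), down 93.7609 (V=36.6391). Price 10.0489; hedge Δ=-1.0000, bond B=115.3982.
  t=2,j=1: stock 136.1255 → up 156.5443 (V=0.0000), down 121.1517 (V=9.2483). Price 0.6296; hedge Δ=-0.2613, bond B=36.2000.
  t=2,j=2: stock 175.8925 → up 202.2764 (V=0.0000), down 156.5443 (V=0.0000). Price 0.0000; hedge Δ=0.0000, bond B=0.0000.
  t=1,j=0: stock 118.3700 → up 136.1255 (V=0.6296), down 105.3493 (V=10.0489). Price 1.1983; hedge Δ=-0.3061, bond B=37.4267.
  t=1,j=1: stock 152.9500 → up 175.8925 (V=0.0000), down 136.1255 (V=0.6296). Price 0.0429; hedge Δ=-0.0158, bond B=2.4643.
  t=0,j=0: stock 133.0000 → up 152.9500 (V=0.0429), down 118.3700 (V=1.1983). Price 0.1166; hedge Δ=-0.0334, bond B=4.5608.
Each (Δ,B) replicates both successor values, so the strategy is self-financing and V0 is arbitrage-free.

(0,0): Delta=-0.0334 Bond=4.5608
(1,0): Delta=-0.3061 Bond=37.4267
(1,1): Delta=-0.0158 Bond=2.4643
(2,0): Delta=-1.0000 Bond=115.3982
(2,1): Delta=-0.2613 Bond=36.2000
(2,2): Delta=0.0000 Bond=0.0000
V0=0.1166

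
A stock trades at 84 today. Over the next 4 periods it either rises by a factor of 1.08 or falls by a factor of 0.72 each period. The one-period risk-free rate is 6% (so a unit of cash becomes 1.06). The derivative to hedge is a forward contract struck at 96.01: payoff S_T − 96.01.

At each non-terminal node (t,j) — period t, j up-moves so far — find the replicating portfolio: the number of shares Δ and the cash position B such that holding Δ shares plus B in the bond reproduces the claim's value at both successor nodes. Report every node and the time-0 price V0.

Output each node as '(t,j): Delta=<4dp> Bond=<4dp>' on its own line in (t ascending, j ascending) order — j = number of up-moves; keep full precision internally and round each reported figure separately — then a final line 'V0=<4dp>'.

Since d<R<u, set p* = (R−d)/(u−d) = 0.9444; price each node as the discounted p*-expectation of its children.
At expiry t=4: V(4,0)=-73.4360, V(4,1)=-62.1489, V(4,2)=-45.2184, V(4,3)=-19.8226, V(4,4)=18.2711
  t=3,j=0: stock 31.3528 → up 33.8611 (V=-62.1489), down 22.5740 (V=-73.4360). Price -59.2226; hedge Δ=1.0000, bond B=-90.5755.
  t=3,j=1: stock 47.0292 → up 50.7916 (V=-45.2184), down 33.8611 (V=-62.1489). Price -43.5462; hedge Δ=1.0000, bond B=-90.5755.
  t=3,j=2: stock 70.5439 → up 76.1874 (V=-19.8226), down 50.7916 (V=-45.2184). Price -20.0316; hedge Δ=1.0000, bond B=-90.5755.
  t=3,j=3: stock 105.8158 → up 114.2811 (V=18.2711), down 76.1874 (V=-19.8226). Price 15.2403; hedge Δ=1.0000, bond B=-90.5755.
  t=2,j=0: stock 43.5456 → up 47.0292 (V=-43.5462), down 31.3528 (V=-59.2226). Price -41.9030; hedge Δ=1.0000, bond B=-85.4486.
  t=2,j=1: stock 65.3184 → up 70.5439 (V=-20.0316), down 47.0292 (V=-43.5462). Price -20.1302; hedge Δ=1.0000, bond B=-85.4486.
  t=2,j=2: stock 97.9776 → up 105.8158 (V=15.2403), down 70.5439 (V=-20.0316). Price 12.5290; hedge Δ=1.0000, bond B=-85.4486.
  t=1,j=0: stock 60.4800 → up 65.3184 (V=-20.1302), down 43.5456 (V=-41.9030). Price -20.1318; hedge Δ=1.0000, bond B=-80.6118.
  t=1,j=1: stock 90.7200 → up 97.9776 (V=12.5290), down 65.3184 (V=-20.1302). Price 10.1082; hedge Δ=1.0000, bond B=-80.6118.
  t=0,j=0: stock 84.0000 → up 90.7200 (V=10.1082), down 60.4800 (V=-20.1318). Price 7.9511; hedge Δ=1.0000, bond B=-76.0489.
Check: Δ(0,0)·S0 + B(0,0) = 7.9511 = V0.

(0,0): Delta=1.0000 Bond=-76.0489
(1,0): Delta=1.0000 Bond=-80.6118
(1,1): Delta=1.0000 Bond=-80.6118
(2,0): Delta=1.0000 Bond=-85.4486
(2,1): Delta=1.0000 Bond=-85.4486
(2,2): Delta=1.0000 Bond=-85.4486
(3,0): Delta=1.0000 Bond=-90.5755
(3,1): Delta=1.0000 Bond=-90.5755
(3,2): Delta=1.0000 Bond=-90.5755
(3,3): Delta=1.0000 Bond=-90.5755
V0=7.9511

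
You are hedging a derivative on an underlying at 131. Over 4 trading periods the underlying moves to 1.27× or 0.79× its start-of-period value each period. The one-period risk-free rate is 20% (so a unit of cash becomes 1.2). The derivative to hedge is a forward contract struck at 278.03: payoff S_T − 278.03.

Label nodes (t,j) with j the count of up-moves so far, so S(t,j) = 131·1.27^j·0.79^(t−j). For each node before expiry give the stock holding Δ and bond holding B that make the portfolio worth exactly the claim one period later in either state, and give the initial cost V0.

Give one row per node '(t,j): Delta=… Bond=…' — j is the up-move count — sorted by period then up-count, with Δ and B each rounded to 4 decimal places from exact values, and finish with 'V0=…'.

Since d<R<u, set p* = (R−d)/(u−d) = 0.8542; price each node as the discounted p*-expectation of its children.
Payoff layer (t=4): V(4,0)=-227.0054, V(4,1)=-196.0031, V(4,2)=-146.1640, V(4,3)=-66.0428, V(4,4)=62.7595
Node (3,0) S=64.5881: V=(p*·-196.0031+(1−p*)·-227.0054)/1.2=-167.1036; Δ=(-196.0031−-227.0054)/(82.0269−51.0246)=1.0000; B=V−Δ·S=-231.6917
Node (3,1) S=103.8315: V=(p*·-146.1640+(1−p*)·-196.0031)/1.2=-127.8601; Δ=(-146.1640−-196.0031)/(131.8660−82.0269)=1.0000; B=V−Δ·S=-231.6917
Node (3,2) S=166.9190: V=(p*·-66.0428+(1−p*)·-146.1640)/1.2=-64.7726; Δ=(-66.0428−-146.1640)/(211.9872−131.8660)=1.0000; B=V−Δ·S=-231.6917
Node (3,3) S=268.3382: V=(p*·62.7595+(1−p*)·-66.0428)/1.2=36.6465; Δ=(62.7595−-66.0428)/(340.7895−211.9872)=1.0000; B=V−Δ·S=-231.6917
Node (2,0) S=81.7571: V=(p*·-127.8601+(1−p*)·-167.1036)/1.2=-111.3193; Δ=(-127.8601−-167.1036)/(103.8315−64.5881)=1.0000; B=V−Δ·S=-193.0764
Node (2,1) S=131.4323: V=(p*·-64.7726+(1−p*)·-127.8601)/1.2=-61.6441; Δ=(-64.7726−-127.8601)/(166.9190−103.8315)=1.0000; B=V−Δ·S=-193.0764
Node (2,2) S=211.2899: V=(p*·36.6465+(1−p*)·-64.7726)/1.2=18.2135; Δ=(36.6465−-64.7726)/(268.3382−166.9190)=1.0000; B=V−Δ·S=-193.0764
Node (1,0) S=103.4900: V=(p*·-61.6441+(1−p*)·-111.3193)/1.2=-57.4070; Δ=(-61.6441−-111.3193)/(131.4323−81.7571)=1.0000; B=V−Δ·S=-160.8970
Node (1,1) S=166.3700: V=(p*·18.2135+(1−p*)·-61.6441)/1.2=5.4730; Δ=(18.2135−-61.6441)/(211.2899−131.4323)=1.0000; B=V−Δ·S=-160.8970
Node (0,0) S=131.0000: V=(p*·5.4730+(1−p*)·-57.4070)/1.2=-3.0808; Δ=(5.4730−-57.4070)/(166.3700−103.4900)=1.0000; B=V−Δ·S=-134.0808
Check: Δ(0,0)·S0 + B(0,0) = -3.0808 = V0.

(0,0): Delta=1.0000 Bond=-134.0808
(1,0): Delta=1.0000 Bond=-160.8970
(1,1): Delta=1.0000 Bond=-160.8970
(2,0): Delta=1.0000 Bond=-193.0764
(2,1): Delta=1.0000 Bond=-193.0764
(2,2): Delta=1.0000 Bond=-193.0764
(3,0): Delta=1.0000 Bond=-231.6917
(3,1): Delta=1.0000 Bond=-231.6917
(3,2): Delta=1.0000 Bond=-231.6917
(3,3): Delta=1.0000 Bond=-231.6917
V0=-3.0808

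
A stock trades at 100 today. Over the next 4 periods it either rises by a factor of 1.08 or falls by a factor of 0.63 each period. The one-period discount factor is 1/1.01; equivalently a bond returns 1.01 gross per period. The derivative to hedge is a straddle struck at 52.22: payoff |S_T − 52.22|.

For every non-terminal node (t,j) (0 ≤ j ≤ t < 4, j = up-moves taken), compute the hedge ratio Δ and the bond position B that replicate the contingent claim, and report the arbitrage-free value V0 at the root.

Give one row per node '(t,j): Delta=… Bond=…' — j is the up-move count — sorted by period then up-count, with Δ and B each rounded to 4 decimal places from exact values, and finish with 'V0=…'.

Under the risk-neutral measure, an up-move has probability p* = (R−d)/(u−d) = 0.8444 and values discount at R = 1.01.
Terminal values V(4,·): V(4,0)=36.4670, V(4,1)=25.2149, V(4,2)=5.9256, V(4,3)=27.1419, V(4,4)=83.8289
Node (3,0) S=25.0047: V=(p*·25.2149+(1−p*)·36.4670)/1.01=26.6983; Δ=(25.2149−36.4670)/(27.0051−15.7530)=-1.0000; B=V−Δ·S=51.7030
Node (3,1) S=42.8652: V=(p*·5.9256+(1−p*)·25.2149)/1.01=8.8378; Δ=(5.9256−25.2149)/(46.2944−27.0051)=-1.0000; B=V−Δ·S=51.7030
Node (3,2) S=73.4832: V=(p*·27.1419+(1−p*)·5.9256)/1.01=23.6055; Δ=(27.1419−5.9256)/(79.3619−46.2944)=0.6416; B=V−Δ·S=-23.5418
Node (3,3) S=125.9712: V=(p*·83.8289+(1−p*)·27.1419)/1.01=74.2682; Δ=(83.8289−27.1419)/(136.0489−79.3619)=1.0000; B=V−Δ·S=-51.7030
Node (2,0) S=39.6900: V=(p*·8.8378+(1−p*)·26.6983)/1.01=11.5011; Δ=(8.8378−26.6983)/(42.8652−25.0047)=-1.0000; B=V−Δ·S=51.1911
Node (2,1) S=68.0400: V=(p*·23.6055+(1−p*)·8.8378)/1.01=21.0973; Δ=(23.6055−8.8378)/(73.4832−42.8652)=0.4823; B=V−Δ·S=-11.7198
Node (2,2) S=116.6400: V=(p*·74.2682+(1−p*)·23.6055)/1.01=65.7301; Δ=(74.2682−23.6055)/(125.9712−73.4832)=0.9652; B=V−Δ·S=-46.8538
Node (1,0) S=63.0000: V=(p*·21.0973+(1−p*)·11.5011)/1.01=19.4105; Δ=(21.0973−11.5011)/(68.0400−39.6900)=0.3385; B=V−Δ·S=-1.9146
Node (1,1) S=108.0000: V=(p*·65.7301+(1−p*)·21.0973)/1.01=58.2051; Δ=(65.7301−21.0973)/(116.6400−68.0400)=0.9184; B=V−Δ·S=-40.9787
Node (0,0) S=100.0000: V=(p*·58.2051+(1−p*)·19.4105)/1.01=51.6539; Δ=(58.2051−19.4105)/(108.0000−63.0000)=0.8621; B=V−Δ·S=-34.5565
Self-financing check: at every node Δ·S+B equals the discounted successor values.

(0,0): Delta=0.8621 Bond=-34.5565
(1,0): Delta=0.3385 Bond=-1.9146
(1,1): Delta=0.9184 Bond=-40.9787
(2,0): Delta=-1.0000 Bond=51.1911
(2,1): Delta=0.4823 Bond=-11.7198
(2,2): Delta=0.9652 Bond=-46.8538
(3,0): Delta=-1.0000 Bond=51.7030
(3,1): Delta=-1.0000 Bond=51.7030
(3,2): Delta=0.6416 Bond=-23.5418
(3,3): Delta=1.0000 Bond=-51.7030
V0=51.6539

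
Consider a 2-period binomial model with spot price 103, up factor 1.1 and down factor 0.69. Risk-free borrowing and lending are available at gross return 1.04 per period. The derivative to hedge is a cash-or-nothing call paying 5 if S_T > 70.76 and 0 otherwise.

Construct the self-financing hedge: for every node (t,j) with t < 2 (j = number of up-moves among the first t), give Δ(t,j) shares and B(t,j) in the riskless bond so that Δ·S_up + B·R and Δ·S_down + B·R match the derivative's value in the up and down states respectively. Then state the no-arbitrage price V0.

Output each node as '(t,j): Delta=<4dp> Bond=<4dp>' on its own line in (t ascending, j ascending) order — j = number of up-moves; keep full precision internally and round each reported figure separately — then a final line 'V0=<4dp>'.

(0,0): Delta=0.0167 Bond=2.8078
(1,0): Delta=0.1716 Bond=-8.0910
(1,1): Delta=0.0000 Bond=4.8077
V0=4.5238

The replicating-portfolio and risk-neutral prices coincide; use p* = (1.04−0.69)/(1.1−0.69) = 0.8537 for the latter.
At expiry t=2: V(2,0)=0.0000, V(2,1)=5.0000, V(2,2)=5.0000
  t=1,j=0: stock 71.0700 → up 78.1770 (V=5.0000), down 49.0383 (V=0.0000). Price 4.1041; hedge Δ=0.1716, bond B=-8.0910.
  t=1,j=1: stock 113.3000 → up 124.6300 (V=5.0000), down 78.1770 (V=5.0000). Price 4.8077; hedge Δ=0.0000, bond B=4.8077.
  t=0,j=0: stock 103.0000 → up 113.3000 (V=4.8077), down 71.0700 (V=4.1041). Price 4.5238; hedge Δ=0.0167, bond B=2.8078.
Each (Δ,B) replicates both successor values, so the strategy is self-financing and V0 is arbitrage-free.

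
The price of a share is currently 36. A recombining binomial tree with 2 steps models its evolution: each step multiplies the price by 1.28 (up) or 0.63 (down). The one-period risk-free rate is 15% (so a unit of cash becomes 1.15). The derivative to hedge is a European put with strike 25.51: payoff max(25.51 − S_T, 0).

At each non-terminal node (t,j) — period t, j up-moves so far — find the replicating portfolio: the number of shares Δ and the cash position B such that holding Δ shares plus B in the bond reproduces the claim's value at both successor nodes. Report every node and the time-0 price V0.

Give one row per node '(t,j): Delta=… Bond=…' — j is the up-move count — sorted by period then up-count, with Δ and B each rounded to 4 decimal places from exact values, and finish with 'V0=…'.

Under the risk-neutral measure, an up-move has probability p* = (R−d)/(u−d) = 0.8000 and values discount at R = 1.15.
Terminal payoffs: V(2,0)=11.2216, V(2,1)=0.0000, V(2,2)=0.0000
(1,0): S=22.6800. Δ = (V_up−V_dn)/(S_up−S_dn) = (0.0000−11.2216)/(29.0304−14.2884) = -0.7612. V = [p*·0.0000 + (1−p*)·11.2216]/1.15 = 1.9516. B = V − Δ·S = 19.2156.
(1,1): S=46.0800. Δ = (V_up−V_dn)/(S_up−S_dn) = (0.0000−0.0000)/(58.9824−29.0304) = 0.0000. V = [p*·0.0000 + (1−p*)·0.0000]/1.15 = 0.0000. B = V − Δ·S = 0.0000.
(0,0): S=36.0000. Δ = (V_up−V_dn)/(S_up−S_dn) = (0.0000−1.9516)/(46.0800−22.6800) = -0.0834. V = [p*·0.0000 + (1−p*)·1.9516]/1.15 = 0.3394. B = V − Δ·S = 3.3418.
Root portfolio cost Δ·36+B reproduces V0=0.3394.

(0,0): Delta=-0.0834 Bond=3.3418
(1,0): Delta=-0.7612 Bond=19.2156
(1,1): Delta=0.0000 Bond=0.0000
V0=0.3394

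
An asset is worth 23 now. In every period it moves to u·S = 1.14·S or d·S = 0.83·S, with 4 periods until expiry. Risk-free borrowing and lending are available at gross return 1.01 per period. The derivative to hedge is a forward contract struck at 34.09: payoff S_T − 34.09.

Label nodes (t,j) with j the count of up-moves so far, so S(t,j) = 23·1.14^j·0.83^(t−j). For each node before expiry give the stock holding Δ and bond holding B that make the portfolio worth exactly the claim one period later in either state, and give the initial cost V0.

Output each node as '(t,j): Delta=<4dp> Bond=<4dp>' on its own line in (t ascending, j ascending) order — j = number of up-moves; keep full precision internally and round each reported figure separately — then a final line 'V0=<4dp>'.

(0,0): Delta=1.0000 Bond=-32.7598
(1,0): Delta=1.0000 Bond=-33.0874
(1,1): Delta=1.0000 Bond=-33.0874
(2,0): Delta=1.0000 Bond=-33.4183
(2,1): Delta=1.0000 Bond=-33.4183
(2,2): Delta=1.0000 Bond=-33.4183
(3,0): Delta=1.0000 Bond=-33.7525
(3,1): Delta=1.0000 Bond=-33.7525
(3,2): Delta=1.0000 Bond=-33.7525
(3,3): Delta=1.0000 Bond=-33.7525
V0=-9.7598

Since d<R<u, set p* = (R−d)/(u−d) = 0.5806; price each node as the discounted p*-expectation of its children.
Terminal values V(4,·): V(4,0)=-23.1746, V(4,1)=-19.0977, V(4,2)=-13.4982, V(4,3)=-5.8073, V(4,4)=4.7561
  t=3,j=0: stock 13.1511 → up 14.9923 (V=-19.0977), down 10.9154 (V=-23.1746). Price -20.6014; hedge Δ=1.0000, bond B=-33.7525.
  t=3,j=1: stock 18.0630 → up 20.5918 (V=-13.4982), down 14.9923 (V=-19.0977). Price -15.6895; hedge Δ=1.0000, bond B=-33.7525.
  t=3,j=2: stock 24.8094 → up 28.2827 (V=-5.8073), down 20.5918 (V=-13.4982). Price -8.9431; hedge Δ=1.0000, bond B=-33.7525.
  t=3,j=3: stock 34.0755 → up 38.8461 (V=4.7561), down 28.2827 (V=-5.8073). Price 0.3230; hedge Δ=1.0000, bond B=-33.7525.
  t=2,j=0: stock 15.8447 → up 18.0630 (V=-15.6895), down 13.1511 (V=-20.6014). Price -17.5736; hedge Δ=1.0000, bond B=-33.4183.
  t=2,j=1: stock 21.7626 → up 24.8094 (V=-8.9431), down 18.0630 (V=-15.6895). Price -11.6557; hedge Δ=1.0000, bond B=-33.4183.
  t=2,j=2: stock 29.8908 → up 34.0755 (V=0.3230), down 24.8094 (V=-8.9431). Price -3.5275; hedge Δ=1.0000, bond B=-33.4183.
  t=1,j=0: stock 19.0900 → up 21.7626 (V=-11.6557), down 15.8447 (V=-17.5736). Price -13.9974; hedge Δ=1.0000, bond B=-33.0874.
  t=1,j=1: stock 26.2200 → up 29.8908 (V=-3.5275), down 21.7626 (V=-11.6557). Price -6.8674; hedge Δ=1.0000, bond B=-33.0874.
  t=0,j=0: stock 23.0000 → up 26.2200 (V=-6.8674), down 19.0900 (V=-13.9974). Price -9.7598; hedge Δ=1.0000, bond B=-32.7598.
Check: Δ(0,0)·S0 + B(0,0) = -9.7598 = V0.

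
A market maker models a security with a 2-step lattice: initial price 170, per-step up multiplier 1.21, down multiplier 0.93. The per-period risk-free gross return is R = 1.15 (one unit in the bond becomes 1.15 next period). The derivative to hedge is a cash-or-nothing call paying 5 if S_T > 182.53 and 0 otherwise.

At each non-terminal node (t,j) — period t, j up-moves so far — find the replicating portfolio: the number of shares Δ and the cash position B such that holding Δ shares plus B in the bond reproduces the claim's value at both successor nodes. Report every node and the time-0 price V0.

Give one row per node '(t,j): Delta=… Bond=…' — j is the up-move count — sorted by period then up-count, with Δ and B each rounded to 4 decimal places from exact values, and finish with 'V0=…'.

Under the risk-neutral measure, an up-move has probability p* = (R−d)/(u−d) = 0.7857 and values discount at R = 1.15.
Terminal values V(2,·): V(2,0)=0.0000, V(2,1)=5.0000, V(2,2)=5.0000
  t=1,j=0: stock 158.1000 → up 191.3010 (V=5.0000), down 147.0330 (V=0.0000). Price 3.4161; hedge Δ=0.1129, bond B=-14.4410.
  t=1,j=1: stock 205.7000 → up 248.8970 (V=5.0000), down 191.3010 (V=5.0000). Price 4.3478; hedge Δ=0.0000, bond B=4.3478.
  t=0,j=0: stock 170.0000 → up 205.7000 (V=4.3478), down 158.1000 (V=3.4161). Price 3.6071; hedge Δ=0.0196, bond B=0.2797.
Root portfolio cost Δ·170+B reproduces V0=3.6071.

(0,0): Delta=0.0196 Bond=0.2797
(1,0): Delta=0.1129 Bond=-14.4410
(1,1): Delta=0.0000 Bond=4.3478
V0=3.6071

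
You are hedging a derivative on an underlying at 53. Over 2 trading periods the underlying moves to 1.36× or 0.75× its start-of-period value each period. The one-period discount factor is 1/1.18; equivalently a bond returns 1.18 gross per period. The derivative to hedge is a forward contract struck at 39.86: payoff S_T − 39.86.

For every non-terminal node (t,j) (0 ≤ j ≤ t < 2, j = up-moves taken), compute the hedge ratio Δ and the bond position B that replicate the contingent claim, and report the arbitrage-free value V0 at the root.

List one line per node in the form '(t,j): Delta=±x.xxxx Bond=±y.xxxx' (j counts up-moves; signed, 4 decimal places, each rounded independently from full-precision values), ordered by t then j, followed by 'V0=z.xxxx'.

No-arbitrage ⇒ martingale measure with p* = (R−d)/(u−d) = 0.7049.
Payoff layer (t=2): V(2,0)=-10.0475, V(2,1)=14.2000, V(2,2)=58.1688
  t=1,j=0: stock 39.7500 → up 54.0600 (V=14.2000), down 29.8125 (V=-10.0475). Price 5.9703; hedge Δ=1.0000, bond B=-33.7797.
  t=1,j=1: stock 72.0800 → up 98.0288 (V=58.1688), down 54.0600 (V=14.2000). Price 38.3003; hedge Δ=1.0000, bond B=-33.7797.
  t=0,j=0: stock 53.0000 → up 72.0800 (V=38.3003), down 39.7500 (V=5.9703). Price 24.3732; hedge Δ=1.0000, bond B=-28.6268.
Each (Δ,B) replicates both successor values, so the strategy is self-financing and V0 is arbitrage-free.

(0,0): Delta=1.0000 Bond=-28.6268
(1,0): Delta=1.0000 Bond=-33.7797
(1,1): Delta=1.0000 Bond=-33.7797
V0=24.3732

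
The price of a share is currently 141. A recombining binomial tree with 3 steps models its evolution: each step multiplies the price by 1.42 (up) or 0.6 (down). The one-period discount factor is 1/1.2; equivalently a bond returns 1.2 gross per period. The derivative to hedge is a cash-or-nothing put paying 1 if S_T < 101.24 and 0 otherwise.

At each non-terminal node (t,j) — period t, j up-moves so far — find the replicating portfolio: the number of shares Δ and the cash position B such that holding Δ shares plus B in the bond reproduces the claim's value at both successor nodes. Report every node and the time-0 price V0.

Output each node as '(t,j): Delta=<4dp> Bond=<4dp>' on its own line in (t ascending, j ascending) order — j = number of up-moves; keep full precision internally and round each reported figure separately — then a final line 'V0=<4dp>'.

Since d<R<u, set p* = (R−d)/(u−d) = 0.7317; price each node as the discounted p*-expectation of its children.
Terminal payoffs: V(3,0)=1.0000, V(3,1)=1.0000, V(3,2)=0.0000, V(3,3)=0.0000
  t=2,j=0: stock 50.7600 → up 72.0792 (V=1.0000), down 30.4560 (V=1.0000). Price 0.8333; hedge Δ=0.0000, bond B=0.8333.
  t=2,j=1: stock 120.1320 → up 170.5874 (V=0.0000), down 72.0792 (V=1.0000). Price 0.2236; hedge Δ=-0.0102, bond B=1.4431.
  t=2,j=2: stock 284.3124 → up 403.7236 (V=0.0000), down 170.5874 (V=0.0000). Price 0.0000; hedge Δ=0.0000, bond B=0.0000.
  t=1,j=0: stock 84.6000 → up 120.1320 (V=0.2236), down 50.7600 (V=0.8333). Price 0.3226; hedge Δ=-0.0088, bond B=1.0662.
  t=1,j=1: stock 200.2200 → up 284.3124 (V=0.0000), down 120.1320 (V=0.2236). Price 0.0500; hedge Δ=-0.0014, bond B=0.3226.
  t=0,j=0: stock 141.0000 → up 200.2200 (V=0.0500), down 84.6000 (V=0.3226). Price 0.1026; hedge Δ=-0.0024, bond B=0.4351.
Self-financing check: at every node Δ·S+B equals the discounted successor values.

(0,0): Delta=-0.0024 Bond=0.4351
(1,0): Delta=-0.0088 Bond=1.0662
(1,1): Delta=-0.0014 Bond=0.3226
(2,0): Delta=0.0000 Bond=0.8333
(2,1): Delta=-0.0102 Bond=1.4431
(2,2): Delta=0.0000 Bond=0.0000
V0=0.1026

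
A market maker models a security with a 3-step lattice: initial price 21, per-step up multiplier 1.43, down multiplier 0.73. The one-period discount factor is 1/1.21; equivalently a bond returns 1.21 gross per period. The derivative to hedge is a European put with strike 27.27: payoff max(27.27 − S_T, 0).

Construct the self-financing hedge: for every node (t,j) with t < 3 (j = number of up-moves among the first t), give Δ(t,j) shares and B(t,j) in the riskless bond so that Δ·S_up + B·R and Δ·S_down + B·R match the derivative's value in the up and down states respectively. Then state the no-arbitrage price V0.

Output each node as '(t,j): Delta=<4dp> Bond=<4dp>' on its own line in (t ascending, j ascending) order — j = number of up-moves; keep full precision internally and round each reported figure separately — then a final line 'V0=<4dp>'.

No-arbitrage ⇒ martingale measure with p* = (R−d)/(u−d) = 0.6857.
Terminal values V(3,·): V(3,0)=19.1006, V(3,1)=11.2670, V(3,2)=0.0000, V(3,3)=0.0000
Node (2,0) S=11.1909: V=(p*·11.2670+(1−p*)·19.1006)/1.21=11.3463; Δ=(11.2670−19.1006)/(16.0030−8.1694)=-1.0000; B=V−Δ·S=22.5372
Node (2,1) S=21.9219: V=(p*·0.0000+(1−p*)·11.2670)/1.21=2.9265; Δ=(0.0000−11.2670)/(31.3483−16.0030)=-0.7342; B=V−Δ·S=19.0222
Node (2,2) S=42.9429: V=(p*·0.0000+(1−p*)·0.0000)/1.21=0.0000; Δ=(0.0000−0.0000)/(61.4083−31.3483)=0.0000; B=V−Δ·S=0.0000
Node (1,0) S=15.3300: V=(p*·2.9265+(1−p*)·11.3463)/1.21=4.6056; Δ=(2.9265−11.3463)/(21.9219−11.1909)=-0.7846; B=V−Δ·S=16.6338
Node (1,1) S=30.0300: V=(p*·0.0000+(1−p*)·2.9265)/1.21=0.7601; Δ=(0.0000−2.9265)/(42.9429−21.9219)=-0.1392; B=V−Δ·S=4.9408
Node (0,0) S=21.0000: V=(p*·0.7601+(1−p*)·4.6056)/1.21=1.6270; Δ=(0.7601−4.6056)/(30.0300−15.3300)=-0.2616; B=V−Δ·S=7.1205
Each (Δ,B) replicates both successor values, so the strategy is self-financing and V0 is arbitrage-free.

(0,0): Delta=-0.2616 Bond=7.1205
(1,0): Delta=-0.7846 Bond=16.6338
(1,1): Delta=-0.1392 Bond=4.9408
(2,0): Delta=-1.0000 Bond=22.5372
(2,1): Delta=-0.7342 Bond=19.0222
(2,2): Delta=0.0000 Bond=0.0000
V0=1.6270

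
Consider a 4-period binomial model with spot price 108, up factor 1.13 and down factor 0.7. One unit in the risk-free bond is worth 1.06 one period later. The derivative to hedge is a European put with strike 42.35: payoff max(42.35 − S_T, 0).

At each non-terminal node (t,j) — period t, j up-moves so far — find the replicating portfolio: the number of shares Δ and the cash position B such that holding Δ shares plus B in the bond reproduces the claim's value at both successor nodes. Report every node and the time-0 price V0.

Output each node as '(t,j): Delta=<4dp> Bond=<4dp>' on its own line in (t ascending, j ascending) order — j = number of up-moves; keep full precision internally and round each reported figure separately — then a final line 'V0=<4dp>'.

(0,0): Delta=-0.0018 Bond=0.2126
(1,0): Delta=-0.0152 Bond=1.2372
(1,1): Delta=-0.0002 Bond=0.0287
(2,0): Delta=-0.1245 Bond=7.0958
(2,1): Delta=-0.0020 Bond=0.1867
(2,2): Delta=0.0000 Bond=0.0000
(3,0): Delta=-1.0000 Bond=39.9528
(3,1): Delta=-0.0191 Bond=1.2155
(3,2): Delta=0.0000 Bond=0.0000
(3,3): Delta=0.0000 Bond=0.0000
V0=0.0147

Risk-neutral probability p* = (R−d)/(u−d) = (1.06−0.7)/(1.13−0.7) = 0.8372.
At expiry t=4: V(4,0)=16.4192, V(4,1)=0.4903, V(4,2)=0.0000, V(4,3)=0.0000, V(4,4)=0.0000
Node (3,0) S=37.0440: V=(p*·0.4903+(1−p*)·16.4192)/1.06=2.9088; Δ=(0.4903−16.4192)/(41.8597−25.9308)=-1.0000; B=V−Δ·S=39.9528
Node (3,1) S=59.7996: V=(p*·0.0000+(1−p*)·0.4903)/1.06=0.0753; Δ=(0.0000−0.4903)/(67.5735−41.8597)=-0.0191; B=V−Δ·S=1.2155
Node (3,2) S=96.5336: V=(p*·0.0000+(1−p*)·0.0000)/1.06=0.0000; Δ=(0.0000−0.0000)/(109.0830−67.5735)=0.0000; B=V−Δ·S=0.0000
Node (3,3) S=155.8329: V=(p*·0.0000+(1−p*)·0.0000)/1.06=0.0000; Δ=(0.0000−0.0000)/(176.0911−109.0830)=0.0000; B=V−Δ·S=0.0000
Node (2,0) S=52.9200: V=(p*·0.0753+(1−p*)·2.9088)/1.06=0.5062; Δ=(0.0753−2.9088)/(59.7996−37.0440)=-0.1245; B=V−Δ·S=7.0958
Node (2,1) S=85.4280: V=(p*·0.0000+(1−p*)·0.0753)/1.06=0.0116; Δ=(0.0000−0.0753)/(96.5336−59.7996)=-0.0020; B=V−Δ·S=0.1867
Node (2,2) S=137.9052: V=(p*·0.0000+(1−p*)·0.0000)/1.06=0.0000; Δ=(0.0000−0.0000)/(155.8329−96.5336)=0.0000; B=V−Δ·S=0.0000
Node (1,0) S=75.6000: V=(p*·0.0116+(1−p*)·0.5062)/1.06=0.0869; Δ=(0.0116−0.5062)/(85.4280−52.9200)=-0.0152; B=V−Δ·S=1.2372
Node (1,1) S=122.0400: V=(p*·0.0000+(1−p*)·0.0116)/1.06=0.0018; Δ=(0.0000−0.0116)/(137.9052−85.4280)=-0.0002; B=V−Δ·S=0.0287
Node (0,0) S=108.0000: V=(p*·0.0018+(1−p*)·0.0869)/1.06=0.0147; Δ=(0.0018−0.0869)/(122.0400−75.6000)=-0.0018; B=V−Δ·S=0.2126
Check: Δ(0,0)·S0 + B(0,0) = 0.0147 = V0.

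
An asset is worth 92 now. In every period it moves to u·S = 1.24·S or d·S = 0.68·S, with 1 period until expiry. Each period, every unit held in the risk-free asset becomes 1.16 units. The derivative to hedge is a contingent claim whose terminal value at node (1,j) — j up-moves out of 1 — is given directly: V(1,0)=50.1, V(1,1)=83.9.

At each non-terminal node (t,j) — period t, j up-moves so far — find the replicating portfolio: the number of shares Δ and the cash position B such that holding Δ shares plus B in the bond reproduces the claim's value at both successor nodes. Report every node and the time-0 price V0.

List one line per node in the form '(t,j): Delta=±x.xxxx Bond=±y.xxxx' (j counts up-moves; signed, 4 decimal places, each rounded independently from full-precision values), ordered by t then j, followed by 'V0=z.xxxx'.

(0,0): Delta=0.6561 Bond=7.8079
V0=68.1650

Under the risk-neutral measure, an up-move has probability p* = (R−d)/(u−d) = 0.8571 and values discount at R = 1.16.
Payoff layer (t=1): V(1,0)=50.1000, V(1,1)=83.9000
(0,0): S=92.0000. Δ = (V_up−V_dn)/(S_up−S_dn) = (83.9000−50.1000)/(114.0800−62.5600) = 0.6561. V = [p*·83.9000 + (1−p*)·50.1000]/1.16 = 68.1650. B = V − Δ·S = 7.8079.
Root portfolio cost Δ·92+B reproduces V0=68.1650.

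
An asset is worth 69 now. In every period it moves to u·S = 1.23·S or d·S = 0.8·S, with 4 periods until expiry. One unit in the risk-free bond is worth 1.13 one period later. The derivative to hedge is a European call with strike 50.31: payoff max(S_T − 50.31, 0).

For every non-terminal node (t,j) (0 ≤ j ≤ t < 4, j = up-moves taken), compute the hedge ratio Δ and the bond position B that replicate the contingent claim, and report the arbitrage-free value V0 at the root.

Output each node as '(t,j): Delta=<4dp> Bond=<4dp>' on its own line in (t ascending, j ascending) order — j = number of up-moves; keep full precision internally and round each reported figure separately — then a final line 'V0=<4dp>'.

Under the risk-neutral measure, an up-move has probability p* = (R−d)/(u−d) = 0.7674 and values discount at R = 1.13.
Terminal values V(4,·): V(4,0)=0.0000, V(4,1)=0.0000, V(4,2)=16.4997, V(4,3)=52.4099, V(4,4)=107.6218
Node (3,0) S=35.3280: V=(p*·0.0000+(1−p*)·0.0000)/1.13=0.0000; Δ=(0.0000−0.0000)/(43.4534−28.2624)=0.0000; B=V−Δ·S=0.0000
Node (3,1) S=54.3168: V=(p*·16.4997+(1−p*)·0.0000)/1.13=11.2058; Δ=(16.4997−0.0000)/(66.8097−43.4534)=0.7064; B=V−Δ·S=-27.1655
Node (3,2) S=83.5121: V=(p*·52.4099+(1−p*)·16.4997)/1.13=38.9900; Δ=(52.4099−16.4997)/(102.7199−66.8097)=1.0000; B=V−Δ·S=-44.5221
Node (3,3) S=128.3998: V=(p*·107.6218+(1−p*)·52.4099)/1.13=83.8777; Δ=(107.6218−52.4099)/(157.9318−102.7199)=1.0000; B=V−Δ·S=-44.5221
Node (2,0) S=44.1600: V=(p*·11.2058+(1−p*)·0.0000)/1.13=7.6104; Δ=(11.2058−0.0000)/(54.3168−35.3280)=0.5901; B=V−Δ·S=-18.4495
Node (2,1) S=67.8960: V=(p*·38.9900+(1−p*)·11.2058)/1.13=28.7863; Δ=(38.9900−11.2058)/(83.5121−54.3168)=0.9517; B=V−Δ·S=-35.8281
Node (2,2) S=104.3901: V=(p*·83.8777+(1−p*)·38.9900)/1.13=64.9900; Δ=(83.8777−38.9900)/(128.3998−83.5121)=1.0000; B=V−Δ·S=-39.4001
Node (1,0) S=55.2000: V=(p*·28.7863+(1−p*)·7.6104)/1.13=21.1165; Δ=(28.7863−7.6104)/(67.8960−44.1600)=0.8921; B=V−Δ·S=-28.1297
Node (1,1) S=84.8700: V=(p*·64.9900+(1−p*)·28.7863)/1.13=50.0624; Δ=(64.9900−28.7863)/(104.3901−67.8960)=0.9920; B=V−Δ·S=-34.1322
Node (0,0) S=69.0000: V=(p*·50.0624+(1−p*)·21.1165)/1.13=38.3459; Δ=(50.0624−21.1165)/(84.8700−55.2000)=0.9756; B=V−Δ·S=-28.9702
Check: Δ(0,0)·S0 + B(0,0) = 38.3459 = V0.

(0,0): Delta=0.9756 Bond=-28.9702
(1,0): Delta=0.8921 Bond=-28.1297
(1,1): Delta=0.9920 Bond=-34.1322
(2,0): Delta=0.5901 Bond=-18.4495
(2,1): Delta=0.9517 Bond=-35.8281
(2,2): Delta=1.0000 Bond=-39.4001
(3,0): Delta=0.0000 Bond=0.0000
(3,1): Delta=0.7064 Bond=-27.1655
(3,2): Delta=1.0000 Bond=-44.5221
(3,3): Delta=1.0000 Bond=-44.5221
V0=38.3459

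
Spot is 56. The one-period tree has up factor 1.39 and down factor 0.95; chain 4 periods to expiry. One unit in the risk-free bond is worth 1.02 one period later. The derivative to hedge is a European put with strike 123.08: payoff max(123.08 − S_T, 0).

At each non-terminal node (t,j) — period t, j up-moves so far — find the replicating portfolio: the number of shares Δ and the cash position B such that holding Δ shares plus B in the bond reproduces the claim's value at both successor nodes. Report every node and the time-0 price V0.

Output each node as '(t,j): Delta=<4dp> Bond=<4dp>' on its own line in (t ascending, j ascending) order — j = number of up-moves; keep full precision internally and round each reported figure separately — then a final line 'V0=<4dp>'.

(0,0): Delta=-0.9415 Bond=110.7280
(1,0): Delta=-0.9794 Bond=114.9617
(1,1): Delta=-0.8044 Bond=102.2698
(2,0): Delta=-1.0000 Bond=118.3007
(2,1): Delta=-0.9051 Bond=111.7653
(2,2): Delta=-0.4404 Bond=64.9360
(3,0): Delta=-1.0000 Bond=120.6667
(3,1): Delta=-1.0000 Bond=120.6667
(3,2): Delta=-0.5623 Bond=78.7656
(3,3): Delta=0.0000 Bond=0.0000
V0=58.0055

Since d<R<u, set p* = (R−d)/(u−d) = 0.1591; price each node as the discounted p*-expectation of its children.
At expiry t=4: V(4,0)=77.4677, V(4,1)=56.3419, V(4,2)=25.4317, V(4,3)=0.0000, V(4,4)=0.0000
(3,0): S=48.0130. Δ = (V_up−V_dn)/(S_up−S_dn) = (56.3419−77.4677)/(66.7381−45.6123) = -1.0000. V = [p*·56.3419 + (1−p*)·77.4677]/1.02 = 72.6537. B = V − Δ·S = 120.6667.
(3,1): S=70.2506. Δ = (V_up−V_dn)/(S_up−S_dn) = (25.4317−56.3419)/(97.6483−66.7381) = -1.0000. V = [p*·25.4317 + (1−p*)·56.3419]/1.02 = 50.4161. B = V − Δ·S = 120.6667.
(3,2): S=102.7877. Δ = (V_up−V_dn)/(S_up−S_dn) = (0.0000−25.4317)/(142.8749−97.6483) = -0.5623. V = [p*·0.0000 + (1−p*)·25.4317]/1.02 = 20.9664. B = V − Δ·S = 78.7656.
(3,3): S=150.3947. Δ = (V_up−V_dn)/(S_up−S_dn) = (0.0000−0.0000)/(209.0486−142.8749) = 0.0000. V = [p*·0.0000 + (1−p*)·0.0000]/1.02 = 0.0000. B = V − Δ·S = 0.0000.
(2,0): S=50.5400. Δ = (V_up−V_dn)/(S_up−S_dn) = (50.4161−72.6537)/(70.2506−48.0130) = -1.0000. V = [p*·50.4161 + (1−p*)·72.6537]/1.02 = 67.7607. B = V − Δ·S = 118.3007.
(2,1): S=73.9480. Δ = (V_up−V_dn)/(S_up−S_dn) = (20.9664−50.4161)/(102.7877−70.2506) = -0.9051. V = [p*·20.9664 + (1−p*)·50.4161]/1.02 = 44.8342. B = V − Δ·S = 111.7653.
(2,2): S=108.1976. Δ = (V_up−V_dn)/(S_up−S_dn) = (0.0000−20.9664)/(150.3947−102.7877) = -0.4404. V = [p*·0.0000 + (1−p*)·20.9664]/1.02 = 17.2851. B = V − Δ·S = 64.9360.
(1,0): S=53.2000. Δ = (V_up−V_dn)/(S_up−S_dn) = (44.8342−67.7607)/(73.9480−50.5400) = -0.9794. V = [p*·44.8342 + (1−p*)·67.7607]/1.02 = 62.8561. B = V − Δ·S = 114.9617.
(1,1): S=77.8400. Δ = (V_up−V_dn)/(S_up−S_dn) = (17.2851−44.8342)/(108.1976−73.9480) = -0.8044. V = [p*·17.2851 + (1−p*)·44.8342]/1.02 = 39.6582. B = V − Δ·S = 102.2698.
(0,0): S=56.0000. Δ = (V_up−V_dn)/(S_up−S_dn) = (39.6582−62.8561)/(77.8400−53.2000) = -0.9415. V = [p*·39.6582 + (1−p*)·62.8561]/1.02 = 58.0055. B = V − Δ·S = 110.7280.
Self-financing check: at every node Δ·S+B equals the discounted successor values.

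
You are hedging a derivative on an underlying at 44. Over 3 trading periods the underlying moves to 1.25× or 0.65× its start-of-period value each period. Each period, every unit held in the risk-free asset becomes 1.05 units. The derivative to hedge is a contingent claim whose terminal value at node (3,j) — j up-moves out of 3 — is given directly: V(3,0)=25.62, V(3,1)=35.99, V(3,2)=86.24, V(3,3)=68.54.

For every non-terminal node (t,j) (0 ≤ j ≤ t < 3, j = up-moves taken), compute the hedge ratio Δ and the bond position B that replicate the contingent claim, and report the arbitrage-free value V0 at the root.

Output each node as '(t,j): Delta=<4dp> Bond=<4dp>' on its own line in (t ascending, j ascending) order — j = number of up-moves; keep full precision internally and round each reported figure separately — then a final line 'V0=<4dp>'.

Risk-neutral probability p* = (R−d)/(u−d) = (1.05−0.65)/(1.25−0.65) = 0.6667.
Terminal payoffs: V(3,0)=25.6200, V(3,1)=35.9900, V(3,2)=86.2400, V(3,3)=68.5400
(2,0): S=18.5900. Δ = (V_up−V_dn)/(S_up−S_dn) = (35.9900−25.6200)/(23.2375−12.0835) = 0.9297. V = [p*·35.9900 + (1−p*)·25.6200]/1.05 = 30.9841. B = V − Δ·S = 13.7008.
(2,1): S=35.7500. Δ = (V_up−V_dn)/(S_up−S_dn) = (86.2400−35.9900)/(44.6875−23.2375) = 2.3427. V = [p*·86.2400 + (1−p*)·35.9900]/1.05 = 66.1810. B = V − Δ·S = -17.5690.
(2,2): S=68.7500. Δ = (V_up−V_dn)/(S_up−S_dn) = (68.5400−86.2400)/(85.9375−44.6875) = -0.4291. V = [p*·68.5400 + (1−p*)·86.2400]/1.05 = 70.8952. B = V − Δ·S = 100.3952.
(1,0): S=28.6000. Δ = (V_up−V_dn)/(S_up−S_dn) = (66.1810−30.9841)/(35.7500−18.5900) = 2.0511. V = [p*·66.1810 + (1−p*)·30.9841]/1.05 = 51.8559. B = V − Δ·S = -6.8055.
(1,1): S=55.0000. Δ = (V_up−V_dn)/(S_up−S_dn) = (70.8952−66.1810)/(68.7500−35.7500) = 0.1429. V = [p*·70.8952 + (1−p*)·66.1810]/1.05 = 66.0227. B = V − Δ·S = 58.1655.
(0,0): S=44.0000. Δ = (V_up−V_dn)/(S_up−S_dn) = (66.0227−51.8559)/(55.0000−28.6000) = 0.5366. V = [p*·66.0227 + (1−p*)·51.8559]/1.05 = 58.3813. B = V − Δ·S = 34.7700.
The time-0 hedge costs 58.3813, which is the no-arbitrage price.

(0,0): Delta=0.5366 Bond=34.7700
(1,0): Delta=2.0511 Bond=-6.8055
(1,1): Delta=0.1429 Bond=58.1655
(2,0): Delta=0.9297 Bond=13.7008
(2,1): Delta=2.3427 Bond=-17.5690
(2,2): Delta=-0.4291 Bond=100.3952
V0=58.3813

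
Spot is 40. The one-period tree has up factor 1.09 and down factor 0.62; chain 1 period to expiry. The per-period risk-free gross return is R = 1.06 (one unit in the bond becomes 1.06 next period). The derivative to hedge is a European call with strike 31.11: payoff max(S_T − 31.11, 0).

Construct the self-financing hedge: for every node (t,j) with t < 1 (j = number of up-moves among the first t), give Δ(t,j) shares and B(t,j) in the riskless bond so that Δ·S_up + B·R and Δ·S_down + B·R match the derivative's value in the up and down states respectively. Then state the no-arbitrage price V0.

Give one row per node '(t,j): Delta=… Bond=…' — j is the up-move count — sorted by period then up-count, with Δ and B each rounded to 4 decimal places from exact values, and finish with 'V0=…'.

(0,0): Delta=0.6644 Bond=-15.5436
V0=11.0309

No-arbitrage ⇒ martingale measure with p* = (R−d)/(u−d) = 0.9362.
Terminal values V(1,·): V(1,0)=0.0000, V(1,1)=12.4900
(0,0): S=40.0000. Δ = (V_up−V_dn)/(S_up−S_dn) = (12.4900−0.0000)/(43.6000−24.8000) = 0.6644. V = [p*·12.4900 + (1−p*)·0.0000]/1.06 = 11.0309. B = V − Δ·S = -15.5436.
Root portfolio cost Δ·40+B reproduces V0=11.0309.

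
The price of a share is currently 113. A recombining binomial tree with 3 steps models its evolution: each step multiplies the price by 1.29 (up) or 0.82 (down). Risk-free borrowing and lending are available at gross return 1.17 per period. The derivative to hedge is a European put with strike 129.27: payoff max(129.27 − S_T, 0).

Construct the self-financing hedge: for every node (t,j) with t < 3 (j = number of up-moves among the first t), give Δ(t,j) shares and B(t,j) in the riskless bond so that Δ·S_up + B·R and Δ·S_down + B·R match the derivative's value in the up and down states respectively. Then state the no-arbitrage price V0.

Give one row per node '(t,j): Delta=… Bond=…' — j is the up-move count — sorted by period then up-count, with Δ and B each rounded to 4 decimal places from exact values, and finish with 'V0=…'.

Under the risk-neutral measure, an up-move has probability p* = (R−d)/(u−d) = 0.7447 and values discount at R = 1.17.
Payoff layer (t=3): V(3,0)=66.9654, V(3,1)=31.2543, V(3,2)=0.0000, V(3,3)=0.0000
  t=2,j=0: stock 75.9812 → up 98.0157 (V=31.2543), down 62.3046 (V=66.9654). Price 34.5060; hedge Δ=-1.0000, bond B=110.4872.
  t=2,j=1: stock 119.5314 → up 154.1955 (V=0.0000), down 98.0157 (V=31.2543). Price 6.8203; hedge Δ=-0.5563, bond B=73.3188.
  t=2,j=2: stock 188.0433 → up 242.5759 (V=0.0000), down 154.1955 (V=0.0000). Price 0.0000; hedge Δ=0.0000, bond B=0.0000.
  t=1,j=0: stock 92.6600 → up 119.5314 (V=6.8203), down 75.9812 (V=34.5060). Price 11.8710; hedge Δ=-0.6357, bond B=70.7766.
  t=1,j=1: stock 145.7700 → up 188.0433 (V=0.0000), down 119.5314 (V=6.8203). Price 1.4883; hedge Δ=-0.0995, bond B=15.9997.
  t=0,j=0: stock 113.0000 → up 145.7700 (V=1.4883), down 92.6600 (V=11.8710). Price 3.5378; hedge Δ=-0.1955, bond B=25.6285.
The time-0 hedge costs 3.5378, which is the no-arbitrage price.

(0,0): Delta=-0.1955 Bond=25.6285
(1,0): Delta=-0.6357 Bond=70.7766
(1,1): Delta=-0.0995 Bond=15.9997
(2,0): Delta=-1.0000 Bond=110.4872
(2,1): Delta=-0.5563 Bond=73.3188
(2,2): Delta=0.0000 Bond=0.0000
V0=3.5378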